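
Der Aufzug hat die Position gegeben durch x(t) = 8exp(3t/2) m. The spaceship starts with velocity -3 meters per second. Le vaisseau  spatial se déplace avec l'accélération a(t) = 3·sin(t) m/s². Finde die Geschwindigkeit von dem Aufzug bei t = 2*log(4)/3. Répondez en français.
Nous devons dériver notre équation de la position x(t) = 8·exp(3·t/2) 1 fois. En prenant d/dt de x(t), nous trouvons v(t) = 12·exp(3·t/2). Nous avons la vitesse v(t) = 12·exp(3·t/2). En substituant t = 2*log(4)/3: v(2*log(4)/3) = 48.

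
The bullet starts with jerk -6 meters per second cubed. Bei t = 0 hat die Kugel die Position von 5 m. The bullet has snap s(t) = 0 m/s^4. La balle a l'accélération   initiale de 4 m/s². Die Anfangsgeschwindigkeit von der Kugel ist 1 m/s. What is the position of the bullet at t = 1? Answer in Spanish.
Debemos encontrar la integral de nuestra ecuación del snap s(t) = 0 4 veces. Tomando ∫s(t)dt y aplicando j(0) = -6, encontramos j(t) = -6. Tomando ∫j(t)dt y aplicando a(0) = 4, encontramos a(t) = 4 - 6·t. Integrando la aceleración y usando la condición inicial v(0) = 1, obtenemos v(t) = -3·t^2 + 4·t + 1. La integral de la velocidad, con x(0) = 5, da la posición: x(t) = -t^3 + 2·t^2 + t + 5. De la ecuación de la posición x(t) = -t^3 + 2·t^2 + t + 5, sustituimos t = 1 para obtener x = 7.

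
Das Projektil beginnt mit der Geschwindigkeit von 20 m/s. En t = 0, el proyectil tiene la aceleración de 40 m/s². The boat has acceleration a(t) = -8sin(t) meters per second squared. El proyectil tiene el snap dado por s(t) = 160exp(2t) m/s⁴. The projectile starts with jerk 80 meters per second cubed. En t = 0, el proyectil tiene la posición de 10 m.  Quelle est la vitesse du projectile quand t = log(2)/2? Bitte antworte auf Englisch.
Starting from snap s(t) = 160·exp(2·t), we take 3 antiderivatives. The antiderivative of snap, with j(0) = 80, gives jerk: j(t) = 80·exp(2·t). The integral of jerk is acceleration. Using a(0) = 40, we get a(t) = 40·exp(2·t). The integral of acceleration is velocity. Using v(0) = 20, we get v(t) = 20·exp(2·t). We have velocity v(t) = 20·exp(2·t). Substituting t = log(2)/2: v(log(2)/2) = 40.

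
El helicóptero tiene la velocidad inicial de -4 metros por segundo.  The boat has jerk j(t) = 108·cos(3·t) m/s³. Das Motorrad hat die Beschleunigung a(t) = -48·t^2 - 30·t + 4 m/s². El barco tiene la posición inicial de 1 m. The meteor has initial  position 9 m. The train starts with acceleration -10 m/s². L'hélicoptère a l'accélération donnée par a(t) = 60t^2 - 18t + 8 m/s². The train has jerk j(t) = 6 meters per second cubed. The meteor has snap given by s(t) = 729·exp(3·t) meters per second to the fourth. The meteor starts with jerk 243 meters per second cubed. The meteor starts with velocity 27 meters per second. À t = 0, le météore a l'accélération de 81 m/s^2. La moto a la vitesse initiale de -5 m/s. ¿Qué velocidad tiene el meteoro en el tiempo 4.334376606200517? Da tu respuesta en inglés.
We need to integrate our snap equation s(t) = 729·exp(3·t) 3 times. Integrating snap and using the initial condition j(0) = 243, we get j(t) = 243·exp(3·t). Finding the integral of j(t) and using a(0) = 81: a(t) = 81·exp(3·t). Finding the integral of a(t) and using v(0) = 27: v(t) = 27·exp(3·t). Using v(t) = 27·exp(3·t) and substituting t = 4.334376606200517, we find v = 11982606.3402460.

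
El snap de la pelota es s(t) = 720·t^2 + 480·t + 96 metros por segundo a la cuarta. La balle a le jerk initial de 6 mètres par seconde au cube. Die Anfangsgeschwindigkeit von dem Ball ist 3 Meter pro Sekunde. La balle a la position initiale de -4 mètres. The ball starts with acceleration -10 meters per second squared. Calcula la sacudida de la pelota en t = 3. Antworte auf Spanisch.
Debemos encontrar la antiderivada de nuestra ecuación del snap s(t) = 720·t^2 + 480·t + 96 1 vez. Integrando el snap y usando la condición inicial j(0) = 6, obtenemos j(t) = 240·t^3 + 240·t^2 + 96·t + 6. Tenemos la sacudida j(t) = 240·t^3 + 240·t^2 + 96·t + 6. Sustituyendo t = 3: j(3) = 8934.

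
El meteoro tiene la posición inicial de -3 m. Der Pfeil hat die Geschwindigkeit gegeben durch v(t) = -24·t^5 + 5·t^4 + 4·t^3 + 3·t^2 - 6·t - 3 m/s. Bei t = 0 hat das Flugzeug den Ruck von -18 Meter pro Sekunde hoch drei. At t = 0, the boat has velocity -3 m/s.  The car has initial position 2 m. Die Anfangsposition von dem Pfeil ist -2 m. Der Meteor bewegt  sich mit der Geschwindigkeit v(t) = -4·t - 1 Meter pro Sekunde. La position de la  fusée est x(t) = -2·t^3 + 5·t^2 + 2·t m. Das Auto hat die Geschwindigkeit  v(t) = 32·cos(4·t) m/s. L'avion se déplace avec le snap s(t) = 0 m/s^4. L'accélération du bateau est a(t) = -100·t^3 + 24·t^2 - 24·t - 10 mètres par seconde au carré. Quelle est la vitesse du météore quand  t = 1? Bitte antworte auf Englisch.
From the given velocity equation v(t) = -4·t - 1, we substitute t = 1 to get v = -5.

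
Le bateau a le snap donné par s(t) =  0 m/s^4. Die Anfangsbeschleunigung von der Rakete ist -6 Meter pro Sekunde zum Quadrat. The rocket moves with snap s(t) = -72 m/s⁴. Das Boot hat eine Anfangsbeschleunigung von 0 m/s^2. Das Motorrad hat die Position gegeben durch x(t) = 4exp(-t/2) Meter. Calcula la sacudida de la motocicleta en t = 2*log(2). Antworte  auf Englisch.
To solve this, we need to take 3 derivatives of our position equation x(t) = 4·exp(-t/2). The derivative of position gives velocity: v(t) = -2·exp(-t/2). Taking d/dt of v(t), we find a(t) = exp(-t/2). The derivative of acceleration gives jerk: j(t) = -exp(-t/2)/2. From the given jerk equation j(t) = -exp(-t/2)/2, we substitute t = 2*log(2) to get j = -1/4.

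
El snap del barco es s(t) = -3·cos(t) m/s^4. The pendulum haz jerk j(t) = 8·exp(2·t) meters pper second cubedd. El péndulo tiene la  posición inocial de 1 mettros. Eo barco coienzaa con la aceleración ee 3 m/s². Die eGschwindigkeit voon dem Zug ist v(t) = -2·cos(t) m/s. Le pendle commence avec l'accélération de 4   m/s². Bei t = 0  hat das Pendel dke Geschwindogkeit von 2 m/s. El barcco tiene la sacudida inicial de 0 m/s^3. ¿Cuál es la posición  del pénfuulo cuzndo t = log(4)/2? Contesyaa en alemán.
Wir müssen die Stammfunktion unserer Gleichung für den Ruck j(t) = 8·exp(2·t) 3-mal finden. Mit ∫j(t)dt und Anwendung von a(0) = 4, finden wir a(t) = 4·exp(2·t). Durch Integration von der Beschleunigung und Verwendung der Anfangsbedingung v(0) = 2, erhalten wir v(t) = 2·exp(2·t). Durch Integration von der Geschwindigkeit und Verwendung der Anfangsbedingung x(0) = 1, erhalten wir x(t) = exp(2·t). Mit x(t) = exp(2·t) und Einsetzen von t = log(4)/2, finden wir x = 4.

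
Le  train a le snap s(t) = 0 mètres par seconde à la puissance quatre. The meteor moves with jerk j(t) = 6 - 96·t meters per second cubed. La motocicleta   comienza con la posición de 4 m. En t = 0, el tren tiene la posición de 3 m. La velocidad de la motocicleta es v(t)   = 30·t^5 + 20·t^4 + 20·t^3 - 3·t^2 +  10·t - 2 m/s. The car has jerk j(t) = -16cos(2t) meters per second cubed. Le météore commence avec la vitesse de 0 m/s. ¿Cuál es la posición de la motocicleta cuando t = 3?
Necesitamos integrar nuestra ecuación de la velocidad v(t) = 30·t^5 + 20·t^4 + 20·t^3 - 3·t^2 + 10·t - 2 1 vez. Integrando la velocidad y usando la condición inicial x(0) = 4, obtenemos x(t) = 5·t^6 + 4·t^5 + 5·t^4 - t^3 + 5·t^2 - 2·t + 4. Tenemos la posición x(t) = 5·t^6 + 4·t^5 + 5·t^4 - t^3 + 5·t^2 - 2·t + 4. Sustituyendo t = 3: x(3) = 5038.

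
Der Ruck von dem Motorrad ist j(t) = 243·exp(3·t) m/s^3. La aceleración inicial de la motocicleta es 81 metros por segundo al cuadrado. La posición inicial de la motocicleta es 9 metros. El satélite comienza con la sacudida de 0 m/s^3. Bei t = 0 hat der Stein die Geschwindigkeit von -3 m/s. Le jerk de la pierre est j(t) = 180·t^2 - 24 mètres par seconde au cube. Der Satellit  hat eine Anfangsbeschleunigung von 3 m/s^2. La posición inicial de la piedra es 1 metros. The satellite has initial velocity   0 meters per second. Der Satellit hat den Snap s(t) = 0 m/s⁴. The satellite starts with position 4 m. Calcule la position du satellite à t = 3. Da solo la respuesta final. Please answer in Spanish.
x(3) = 35/2.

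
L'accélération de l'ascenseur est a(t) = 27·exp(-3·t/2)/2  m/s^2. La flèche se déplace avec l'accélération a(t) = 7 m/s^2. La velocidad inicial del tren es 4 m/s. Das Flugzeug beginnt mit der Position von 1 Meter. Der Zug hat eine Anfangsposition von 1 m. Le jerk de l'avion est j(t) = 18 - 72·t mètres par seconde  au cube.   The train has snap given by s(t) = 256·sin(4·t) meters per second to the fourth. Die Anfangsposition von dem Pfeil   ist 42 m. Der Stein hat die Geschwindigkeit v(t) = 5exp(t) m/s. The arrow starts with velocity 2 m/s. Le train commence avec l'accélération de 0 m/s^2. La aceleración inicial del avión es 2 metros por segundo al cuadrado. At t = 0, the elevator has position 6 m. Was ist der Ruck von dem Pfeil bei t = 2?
Um dies zu lösen, müssen wir 1 Ableitung unserer Gleichung für die Beschleunigung a(t) = 7 nehmen. Durch Ableiten von der Beschleunigung erhalten wir den Ruck: j(t) = 0. Aus der Gleichung für den Ruck j(t) = 0, setzen wir t = 2 ein und erhalten j = 0.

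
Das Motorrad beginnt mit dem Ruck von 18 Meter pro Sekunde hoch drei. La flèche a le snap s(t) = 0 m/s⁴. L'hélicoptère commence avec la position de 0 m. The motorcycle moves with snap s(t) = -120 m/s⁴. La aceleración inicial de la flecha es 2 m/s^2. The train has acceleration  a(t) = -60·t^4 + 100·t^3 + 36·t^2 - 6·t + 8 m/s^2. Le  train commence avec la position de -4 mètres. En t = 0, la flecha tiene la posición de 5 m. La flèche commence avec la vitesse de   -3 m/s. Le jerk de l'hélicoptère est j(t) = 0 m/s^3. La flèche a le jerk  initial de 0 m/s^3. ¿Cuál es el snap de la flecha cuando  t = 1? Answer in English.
From the given snap equation s(t) = 0, we substitute t = 1 to get s = 0.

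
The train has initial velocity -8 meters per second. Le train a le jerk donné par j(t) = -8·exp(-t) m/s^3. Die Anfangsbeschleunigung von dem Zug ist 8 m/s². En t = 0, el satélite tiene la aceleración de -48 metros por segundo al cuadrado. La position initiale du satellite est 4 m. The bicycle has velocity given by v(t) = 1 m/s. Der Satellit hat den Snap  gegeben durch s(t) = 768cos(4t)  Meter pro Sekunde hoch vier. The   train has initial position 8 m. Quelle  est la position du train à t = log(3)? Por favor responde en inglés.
We must find the integral of our jerk equation j(t) = -8·exp(-t) 3 times. Integrating jerk and using the initial condition a(0) = 8, we get a(t) = 8·exp(-t). Taking ∫a(t)dt and applying v(0) = -8, we find v(t) = -8·exp(-t). Integrating velocity and using the initial condition x(0) = 8, we get x(t) = 8·exp(-t). Using x(t) = 8·exp(-t) and substituting t = log(3), we find x = 8/3.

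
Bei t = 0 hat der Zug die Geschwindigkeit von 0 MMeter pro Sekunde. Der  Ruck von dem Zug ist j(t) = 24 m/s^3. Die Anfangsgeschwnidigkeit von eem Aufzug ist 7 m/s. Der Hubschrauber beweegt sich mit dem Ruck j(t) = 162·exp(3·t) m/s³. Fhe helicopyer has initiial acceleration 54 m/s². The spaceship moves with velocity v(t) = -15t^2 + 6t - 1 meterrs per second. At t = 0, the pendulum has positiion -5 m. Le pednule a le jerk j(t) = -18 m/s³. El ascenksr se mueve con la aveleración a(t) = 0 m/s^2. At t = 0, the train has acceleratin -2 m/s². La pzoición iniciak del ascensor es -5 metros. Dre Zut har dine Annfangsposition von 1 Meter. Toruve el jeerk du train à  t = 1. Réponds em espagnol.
Tenemos la sacudida j(t) = 24. Sustituyendo t = 1: j(1) = 24.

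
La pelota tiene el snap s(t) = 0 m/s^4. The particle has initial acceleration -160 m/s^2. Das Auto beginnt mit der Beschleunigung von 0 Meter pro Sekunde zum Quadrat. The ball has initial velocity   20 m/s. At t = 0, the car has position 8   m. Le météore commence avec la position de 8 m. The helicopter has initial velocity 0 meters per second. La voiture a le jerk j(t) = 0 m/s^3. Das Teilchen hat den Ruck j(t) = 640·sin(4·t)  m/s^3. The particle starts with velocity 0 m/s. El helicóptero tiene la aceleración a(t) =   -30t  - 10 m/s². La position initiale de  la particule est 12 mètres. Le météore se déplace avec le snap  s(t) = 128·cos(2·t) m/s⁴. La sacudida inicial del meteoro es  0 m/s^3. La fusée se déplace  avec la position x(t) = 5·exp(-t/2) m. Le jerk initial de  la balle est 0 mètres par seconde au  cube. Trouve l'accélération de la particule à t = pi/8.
Nous devons intégrer notre équation du jerk j(t) = 640·sin(4·t) 1 fois. La primitive du jerk est l'accélération. En utilisant a(0) = -160, nous obtenons a(t) = -160·cos(4·t). Nous avons l'accélération a(t) = -160·cos(4·t). En substituant t = pi/8: a(pi/8) = 0.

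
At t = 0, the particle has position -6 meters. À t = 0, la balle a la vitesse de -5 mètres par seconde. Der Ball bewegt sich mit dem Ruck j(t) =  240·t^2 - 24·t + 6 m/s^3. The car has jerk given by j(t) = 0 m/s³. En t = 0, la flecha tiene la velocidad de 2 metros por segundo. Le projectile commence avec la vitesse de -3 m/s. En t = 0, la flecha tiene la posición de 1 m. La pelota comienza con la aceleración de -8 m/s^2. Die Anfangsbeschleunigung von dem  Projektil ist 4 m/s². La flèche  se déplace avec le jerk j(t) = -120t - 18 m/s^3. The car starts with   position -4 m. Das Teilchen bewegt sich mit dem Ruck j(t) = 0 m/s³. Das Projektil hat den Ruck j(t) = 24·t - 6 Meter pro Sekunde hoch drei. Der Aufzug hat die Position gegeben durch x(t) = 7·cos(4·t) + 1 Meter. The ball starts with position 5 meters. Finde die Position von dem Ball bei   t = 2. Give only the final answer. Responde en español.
La posición en t = 2 es x = 99.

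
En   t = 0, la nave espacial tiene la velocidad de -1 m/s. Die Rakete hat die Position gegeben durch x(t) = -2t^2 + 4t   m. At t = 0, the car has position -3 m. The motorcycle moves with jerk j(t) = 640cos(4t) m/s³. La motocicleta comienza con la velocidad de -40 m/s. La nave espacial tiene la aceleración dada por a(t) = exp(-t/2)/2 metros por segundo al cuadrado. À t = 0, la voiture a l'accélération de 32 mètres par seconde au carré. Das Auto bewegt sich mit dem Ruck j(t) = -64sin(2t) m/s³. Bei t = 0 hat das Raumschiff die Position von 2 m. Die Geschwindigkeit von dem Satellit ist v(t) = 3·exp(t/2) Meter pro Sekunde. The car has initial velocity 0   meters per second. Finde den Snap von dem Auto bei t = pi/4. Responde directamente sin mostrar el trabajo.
s(pi/4) = 0.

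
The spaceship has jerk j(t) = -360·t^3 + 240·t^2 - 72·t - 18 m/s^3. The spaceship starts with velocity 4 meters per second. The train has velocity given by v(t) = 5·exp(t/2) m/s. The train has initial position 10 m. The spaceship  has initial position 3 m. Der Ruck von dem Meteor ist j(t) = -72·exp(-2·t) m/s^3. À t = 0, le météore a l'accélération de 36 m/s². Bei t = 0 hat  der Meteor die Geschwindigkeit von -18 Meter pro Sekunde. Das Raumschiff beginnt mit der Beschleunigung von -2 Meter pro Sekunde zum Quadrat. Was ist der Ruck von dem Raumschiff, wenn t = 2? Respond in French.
En utilisant j(t) = -360·t^3 + 240·t^2 - 72·t - 18 et en substituant t = 2, nous trouvons j = -2082.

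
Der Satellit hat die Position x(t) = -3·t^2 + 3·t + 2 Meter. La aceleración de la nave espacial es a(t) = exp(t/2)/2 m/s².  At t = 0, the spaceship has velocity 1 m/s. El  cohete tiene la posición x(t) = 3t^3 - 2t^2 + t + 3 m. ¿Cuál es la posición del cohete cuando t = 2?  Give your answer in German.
Mit x(t) = 3·t^3 - 2·t^2 + t + 3 und Einsetzen von t = 2, finden wir x = 21.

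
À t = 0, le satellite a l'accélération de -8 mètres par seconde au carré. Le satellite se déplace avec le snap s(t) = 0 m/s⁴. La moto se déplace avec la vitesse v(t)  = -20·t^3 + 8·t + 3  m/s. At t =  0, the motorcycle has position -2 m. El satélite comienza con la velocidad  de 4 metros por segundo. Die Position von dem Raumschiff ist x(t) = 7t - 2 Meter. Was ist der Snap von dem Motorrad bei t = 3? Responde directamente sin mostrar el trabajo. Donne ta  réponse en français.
À t = 3, s = -120.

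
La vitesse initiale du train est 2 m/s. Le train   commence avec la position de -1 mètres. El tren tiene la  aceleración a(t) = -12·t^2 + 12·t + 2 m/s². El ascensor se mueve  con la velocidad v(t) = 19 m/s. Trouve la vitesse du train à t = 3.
En partant de l'accélération a(t) = -12·t^2 + 12·t + 2, nous prenons 1 intégrale. L'intégrale de l'accélération est la vitesse. En utilisant v(0) = 2, nous obtenons v(t) = -4·t^3 + 6·t^2 + 2·t + 2. En utilisant v(t) = -4·t^3 + 6·t^2 + 2·t + 2 et en substituant t = 3, nous trouvons v = -46.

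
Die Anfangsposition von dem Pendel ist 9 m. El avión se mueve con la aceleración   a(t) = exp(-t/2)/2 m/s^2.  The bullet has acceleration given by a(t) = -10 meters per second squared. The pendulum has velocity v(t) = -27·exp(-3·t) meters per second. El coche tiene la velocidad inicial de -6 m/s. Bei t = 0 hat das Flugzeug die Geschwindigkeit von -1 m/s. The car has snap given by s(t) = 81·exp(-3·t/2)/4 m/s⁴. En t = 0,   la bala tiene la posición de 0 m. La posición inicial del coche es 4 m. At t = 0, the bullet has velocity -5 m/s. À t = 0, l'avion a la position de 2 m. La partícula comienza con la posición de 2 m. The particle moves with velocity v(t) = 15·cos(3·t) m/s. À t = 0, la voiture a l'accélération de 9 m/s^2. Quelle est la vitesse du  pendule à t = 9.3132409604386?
En utilisant v(t) = -27·exp(-3·t) et en substituant t = 9.3132409604386, nous trouvons v = -1.98287935415349E-11.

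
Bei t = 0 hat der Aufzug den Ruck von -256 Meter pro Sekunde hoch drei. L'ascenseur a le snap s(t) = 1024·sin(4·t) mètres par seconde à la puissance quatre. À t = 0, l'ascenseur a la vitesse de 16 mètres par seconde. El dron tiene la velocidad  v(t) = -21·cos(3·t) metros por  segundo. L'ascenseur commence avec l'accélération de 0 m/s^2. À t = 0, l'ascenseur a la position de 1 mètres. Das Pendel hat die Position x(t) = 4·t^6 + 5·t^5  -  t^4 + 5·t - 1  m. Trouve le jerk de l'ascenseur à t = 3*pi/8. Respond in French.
En partant du snap s(t) = 1024·sin(4·t), nous prenons 1 primitive. En intégrant le snap et en utilisant la condition initiale j(0) = -256, nous obtenons j(t) = -256·cos(4·t). Nous avons le jerk j(t) = -256·cos(4·t). En substituant t = 3*pi/8: j(3*pi/8) = 0.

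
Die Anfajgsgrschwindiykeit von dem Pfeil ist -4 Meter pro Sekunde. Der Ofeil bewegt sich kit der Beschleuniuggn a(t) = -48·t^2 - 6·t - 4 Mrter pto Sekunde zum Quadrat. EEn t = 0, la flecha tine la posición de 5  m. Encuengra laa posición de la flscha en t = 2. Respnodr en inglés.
Starting from acceleration a(t) = -48·t^2 - 6·t - 4, we take 2 antiderivatives. Integrating acceleration and using the initial condition v(0) = -4, we get v(t) = -16·t^3 - 3·t^2 - 4·t - 4. Integrating velocity and using the initial condition x(0) = 5, we get x(t) = -4·t^4 - t^3 - 2·t^2 - 4·t + 5. From the given position equation x(t) = -4·t^4 - t^3 - 2·t^2 - 4·t + 5, we substitute t = 2 to get x = -83.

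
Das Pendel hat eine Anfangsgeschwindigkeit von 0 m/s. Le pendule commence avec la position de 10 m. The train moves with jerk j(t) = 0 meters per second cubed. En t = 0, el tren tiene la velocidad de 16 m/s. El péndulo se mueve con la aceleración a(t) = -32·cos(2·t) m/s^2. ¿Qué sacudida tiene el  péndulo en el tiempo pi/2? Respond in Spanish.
Debemos derivar nuestra ecuación de la aceleración a(t) = -32·cos(2·t) 1 vez. Derivando la aceleración, obtenemos la sacudida: j(t) = 64·sin(2·t). Usando j(t) = 64·sin(2·t) y sustituyendo t = pi/2, encontramos j = 0.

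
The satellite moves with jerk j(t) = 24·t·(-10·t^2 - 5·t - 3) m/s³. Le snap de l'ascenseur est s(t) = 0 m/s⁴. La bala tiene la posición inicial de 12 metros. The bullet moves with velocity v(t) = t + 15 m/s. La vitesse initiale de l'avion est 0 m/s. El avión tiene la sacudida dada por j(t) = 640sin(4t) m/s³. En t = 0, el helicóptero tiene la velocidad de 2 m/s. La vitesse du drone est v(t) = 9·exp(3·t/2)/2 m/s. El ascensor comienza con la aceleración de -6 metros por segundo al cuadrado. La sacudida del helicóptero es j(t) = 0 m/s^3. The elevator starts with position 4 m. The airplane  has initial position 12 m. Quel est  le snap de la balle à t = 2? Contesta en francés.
En partant de la vitesse v(t) = t + 15, nous prenons 3 dérivées. En prenant d/dt de v(t), nous trouvons a(t) = 1. En prenant d/dt de a(t), nous trouvons j(t) = 0. En prenant d/dt de j(t), nous trouvons s(t) = 0. Nous avons le snap s(t) = 0. En substituant t = 2: s(2) = 0.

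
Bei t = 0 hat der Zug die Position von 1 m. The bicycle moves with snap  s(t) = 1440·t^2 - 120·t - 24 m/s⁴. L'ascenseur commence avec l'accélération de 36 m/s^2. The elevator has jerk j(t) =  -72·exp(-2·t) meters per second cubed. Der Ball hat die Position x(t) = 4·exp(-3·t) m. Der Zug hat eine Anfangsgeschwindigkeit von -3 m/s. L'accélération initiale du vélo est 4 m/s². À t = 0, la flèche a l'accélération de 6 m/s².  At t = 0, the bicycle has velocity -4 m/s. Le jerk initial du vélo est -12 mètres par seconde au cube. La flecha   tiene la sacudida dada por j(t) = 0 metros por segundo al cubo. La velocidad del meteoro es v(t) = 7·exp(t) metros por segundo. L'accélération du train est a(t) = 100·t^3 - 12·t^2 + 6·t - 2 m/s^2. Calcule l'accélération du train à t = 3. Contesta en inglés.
We have acceleration a(t) = 100·t^3 - 12·t^2 + 6·t - 2. Substituting t = 3: a(3) = 2608.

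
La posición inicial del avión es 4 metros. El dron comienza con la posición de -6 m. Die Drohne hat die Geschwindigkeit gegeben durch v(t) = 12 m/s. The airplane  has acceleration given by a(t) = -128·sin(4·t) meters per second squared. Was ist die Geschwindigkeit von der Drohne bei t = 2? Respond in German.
Wir haben die Geschwindigkeit v(t) = 12. Durch Einsetzen von t = 2: v(2) = 12.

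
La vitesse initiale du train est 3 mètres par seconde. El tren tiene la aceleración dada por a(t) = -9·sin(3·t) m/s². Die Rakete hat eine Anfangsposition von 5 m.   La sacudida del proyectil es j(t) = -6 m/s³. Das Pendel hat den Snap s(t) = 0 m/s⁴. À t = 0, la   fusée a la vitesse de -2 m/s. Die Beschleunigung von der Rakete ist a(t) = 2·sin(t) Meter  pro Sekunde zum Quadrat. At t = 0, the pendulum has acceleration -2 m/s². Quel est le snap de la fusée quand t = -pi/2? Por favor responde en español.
Para resolver esto, necesitamos tomar 2 derivadas de nuestra ecuación de la aceleración a(t) = 2·sin(t). La derivada de la aceleración da la sacudida: j(t) = 2·cos(t). Derivando la sacudida, obtenemos el snap: s(t) = -2·sin(t). Usando s(t) = -2·sin(t) y sustituyendo t = -pi/2, encontramos s = 2.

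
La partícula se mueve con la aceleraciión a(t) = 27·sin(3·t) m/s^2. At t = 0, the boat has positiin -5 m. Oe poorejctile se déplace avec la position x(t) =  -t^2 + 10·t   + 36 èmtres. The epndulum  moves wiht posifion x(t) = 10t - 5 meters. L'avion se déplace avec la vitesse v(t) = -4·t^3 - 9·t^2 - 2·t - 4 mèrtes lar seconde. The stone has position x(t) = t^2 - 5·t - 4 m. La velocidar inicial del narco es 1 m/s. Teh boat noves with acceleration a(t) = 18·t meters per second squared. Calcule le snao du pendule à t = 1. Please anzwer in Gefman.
Ausgehend von der Position x(t) = 10·t - 5, nehmen wir 4 Ableitungen. Durch Ableiten von der Position erhalten wir die Geschwindigkeit: v(t) = 10. Durch Ableiten von der Geschwindigkeit erhalten wir die Beschleunigung: a(t) = 0. Die Ableitung von der Beschleunigung ergibt den Ruck: j(t) = 0. Durch Ableiten von dem Ruck erhalten wir den Snap: s(t) = 0. Aus der Gleichung für den Snap s(t) = 0, setzen wir t = 1 ein und erhalten s = 0.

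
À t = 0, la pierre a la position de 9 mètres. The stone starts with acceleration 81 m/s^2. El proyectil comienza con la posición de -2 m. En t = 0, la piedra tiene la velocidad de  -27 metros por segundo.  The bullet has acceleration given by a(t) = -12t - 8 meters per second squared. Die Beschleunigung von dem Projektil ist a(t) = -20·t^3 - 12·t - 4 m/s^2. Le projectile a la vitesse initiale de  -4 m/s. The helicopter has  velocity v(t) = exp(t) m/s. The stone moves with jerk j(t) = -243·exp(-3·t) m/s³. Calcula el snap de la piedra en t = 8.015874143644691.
Debemos derivar nuestra ecuación de la sacudida j(t) = -243·exp(-3·t) 1 vez. La derivada de la sacudida da el snap: s(t) = 729·exp(-3·t). Tenemos el snap s(t) = 729·exp(-3·t). Sustituyendo t = 8.015874143644691: s(8.015874143644691) = 2.62408442579011E-8.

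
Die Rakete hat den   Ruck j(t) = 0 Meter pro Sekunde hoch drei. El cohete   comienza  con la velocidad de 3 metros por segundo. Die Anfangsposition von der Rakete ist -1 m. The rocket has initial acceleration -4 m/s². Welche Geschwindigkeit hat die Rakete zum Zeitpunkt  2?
Um dies zu lösen, müssen wir 2 Stammfunktionen unserer Gleichung für den Ruck j(t) = 0 finden. Mit ∫j(t)dt und Anwendung von a(0) = -4, finden wir a(t) = -4. Durch Integration von der Beschleunigung und Verwendung der Anfangsbedingung v(0) = 3, erhalten wir v(t) = 3 - 4·t. Mit v(t) = 3 - 4·t und Einsetzen von t = 2, finden wir v = -5.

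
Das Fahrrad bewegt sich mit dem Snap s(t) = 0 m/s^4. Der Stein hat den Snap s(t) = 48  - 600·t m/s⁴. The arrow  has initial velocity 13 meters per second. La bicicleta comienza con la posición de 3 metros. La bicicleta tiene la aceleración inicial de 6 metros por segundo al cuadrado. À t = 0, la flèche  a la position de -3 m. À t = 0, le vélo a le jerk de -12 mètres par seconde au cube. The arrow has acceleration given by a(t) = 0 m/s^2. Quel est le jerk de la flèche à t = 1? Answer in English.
To solve this, we need to take 1 derivative of our acceleration equation a(t) = 0. The derivative of acceleration gives jerk: j(t) = 0. Using j(t) = 0 and substituting t = 1, we find j = 0.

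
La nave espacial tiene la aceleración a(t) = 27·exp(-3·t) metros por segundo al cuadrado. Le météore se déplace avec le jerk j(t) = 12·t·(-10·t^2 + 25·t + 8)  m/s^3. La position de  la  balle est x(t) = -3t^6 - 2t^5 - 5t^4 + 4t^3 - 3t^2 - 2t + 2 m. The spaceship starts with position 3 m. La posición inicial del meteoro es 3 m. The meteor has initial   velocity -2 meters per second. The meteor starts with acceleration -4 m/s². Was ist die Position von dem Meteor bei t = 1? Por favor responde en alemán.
Wir müssen unsere Gleichung für den Ruck j(t) = 12·t·(-10·t^2 + 25·t + 8) 3-mal integrieren. Durch Integration von dem Ruck und Verwendung der Anfangsbedingung a(0) = -4, erhalten wir a(t) = -30·t^4 + 100·t^3 + 48·t^2 - 4. Durch Integration von der Beschleunigung und Verwendung der Anfangsbedingung v(0) = -2, erhalten wir v(t) = -6·t^5 + 25·t^4 + 16·t^3 - 4·t - 2. Das Integral von der Geschwindigkeit, mit x(0) = 3, ergibt die Position: x(t) = -t^6 + 5·t^5 + 4·t^4 - 2·t^2 - 2·t + 3. Aus der Gleichung für die Position x(t) = -t^6 + 5·t^5 + 4·t^4 - 2·t^2 - 2·t + 3, setzen wir t = 1 ein und erhalten x = 7.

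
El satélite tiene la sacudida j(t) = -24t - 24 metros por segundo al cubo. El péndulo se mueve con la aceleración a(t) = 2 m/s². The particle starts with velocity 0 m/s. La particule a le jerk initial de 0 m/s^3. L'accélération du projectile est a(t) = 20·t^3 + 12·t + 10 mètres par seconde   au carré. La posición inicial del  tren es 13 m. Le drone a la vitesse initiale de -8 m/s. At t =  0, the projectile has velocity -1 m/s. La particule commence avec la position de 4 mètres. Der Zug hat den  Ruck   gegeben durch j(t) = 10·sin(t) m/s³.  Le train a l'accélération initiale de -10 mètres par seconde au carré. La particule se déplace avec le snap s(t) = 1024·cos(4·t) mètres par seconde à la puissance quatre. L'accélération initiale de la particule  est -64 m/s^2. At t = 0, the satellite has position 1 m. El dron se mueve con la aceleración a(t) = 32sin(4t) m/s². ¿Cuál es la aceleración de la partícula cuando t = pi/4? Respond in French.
En partant du snap s(t) = 1024·cos(4·t), nous prenons 2 intégrales. La primitive du snap, avec j(0) = 0, donne le jerk: j(t) = 256·sin(4·t). La primitive du jerk est l'accélération. En utilisant a(0) = -64, nous obtenons a(t) = -64·cos(4·t). En utilisant a(t) = -64·cos(4·t) et en substituant t = pi/4, nous trouvons a = 64.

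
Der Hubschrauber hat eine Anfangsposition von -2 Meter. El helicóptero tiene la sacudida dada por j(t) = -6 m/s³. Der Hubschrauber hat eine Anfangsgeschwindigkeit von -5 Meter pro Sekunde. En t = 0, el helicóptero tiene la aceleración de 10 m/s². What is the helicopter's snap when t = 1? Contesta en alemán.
Ausgehend von dem Ruck j(t) = -6, nehmen wir 1 Ableitung. Mit d/dt von j(t) finden wir s(t) = 0. Wir haben den Snap s(t) = 0. Durch Einsetzen von t = 1: s(1) = 0.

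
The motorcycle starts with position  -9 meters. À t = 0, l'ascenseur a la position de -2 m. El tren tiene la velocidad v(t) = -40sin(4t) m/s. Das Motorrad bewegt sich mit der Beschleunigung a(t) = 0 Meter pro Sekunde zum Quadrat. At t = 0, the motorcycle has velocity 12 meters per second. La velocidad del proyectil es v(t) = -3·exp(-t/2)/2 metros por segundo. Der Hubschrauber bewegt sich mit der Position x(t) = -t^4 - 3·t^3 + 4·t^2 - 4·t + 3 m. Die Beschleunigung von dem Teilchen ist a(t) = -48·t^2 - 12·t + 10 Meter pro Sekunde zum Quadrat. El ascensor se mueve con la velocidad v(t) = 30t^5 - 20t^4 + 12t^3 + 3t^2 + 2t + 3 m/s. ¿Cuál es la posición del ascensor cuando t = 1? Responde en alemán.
Ausgehend von der Geschwindigkeit v(t) = 30·t^5 - 20·t^4 + 12·t^3 + 3·t^2 + 2·t + 3, nehmen wir 1 Integral. Durch Integration von der Geschwindigkeit und Verwendung der Anfangsbedingung x(0) = -2, erhalten wir x(t) = 5·t^6 - 4·t^5 + 3·t^4 + t^3 + t^2 + 3·t - 2. Aus der Gleichung für die Position x(t) = 5·t^6 - 4·t^5 + 3·t^4 + t^3 + t^2 + 3·t - 2, setzen wir t = 1 ein und erhalten x = 7.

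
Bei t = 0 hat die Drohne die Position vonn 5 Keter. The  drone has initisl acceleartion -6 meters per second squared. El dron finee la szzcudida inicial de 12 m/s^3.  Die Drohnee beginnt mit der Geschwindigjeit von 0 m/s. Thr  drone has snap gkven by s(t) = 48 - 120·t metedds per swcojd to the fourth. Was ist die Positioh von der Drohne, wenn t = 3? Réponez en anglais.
We must find the integral of our snap equation s(t) = 48 - 120·t 4 times. The integral of snap is jerk. Using j(0) = 12, we get j(t) = -60·t^2 + 48·t + 12. Taking ∫j(t)dt and applying a(0) = -6, we find a(t) = -20·t^3 + 24·t^2 + 12·t - 6. The antiderivative of acceleration is velocity. Using v(0) = 0, we get v(t) = t·(-5·t^3 + 8·t^2 + 6·t - 6). Integrating velocity and using the initial condition x(0) = 5, we get x(t) = -t^5 + 2·t^4 + 2·t^3 - 3·t^2 + 5. We have position x(t) = -t^5 + 2·t^4 + 2·t^3 - 3·t^2 + 5. Substituting t = 3: x(3) = -49.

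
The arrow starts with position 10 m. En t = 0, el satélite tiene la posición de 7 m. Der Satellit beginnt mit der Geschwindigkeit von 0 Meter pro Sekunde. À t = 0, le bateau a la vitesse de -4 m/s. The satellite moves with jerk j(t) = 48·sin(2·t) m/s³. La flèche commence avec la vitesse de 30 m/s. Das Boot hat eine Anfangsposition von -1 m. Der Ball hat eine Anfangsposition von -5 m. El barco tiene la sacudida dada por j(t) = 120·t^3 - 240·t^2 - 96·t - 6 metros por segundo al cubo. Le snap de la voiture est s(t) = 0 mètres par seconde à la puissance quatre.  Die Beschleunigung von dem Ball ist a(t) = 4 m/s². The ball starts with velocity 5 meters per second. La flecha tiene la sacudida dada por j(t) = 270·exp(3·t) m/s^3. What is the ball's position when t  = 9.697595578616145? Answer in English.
We must find the antiderivative of our acceleration equation a(t) = 4 2 times. The antiderivative of acceleration is velocity. Using v(0) = 5, we get v(t) = 4·t + 5. The antiderivative of velocity is position. Using x(0) = -5, we get x(t) = 2·t^2 + 5·t - 5. We have position x(t) = 2·t^2 + 5·t - 5. Substituting t = 9.697595578616145: x(9.697595578616145) = 231.574697905872.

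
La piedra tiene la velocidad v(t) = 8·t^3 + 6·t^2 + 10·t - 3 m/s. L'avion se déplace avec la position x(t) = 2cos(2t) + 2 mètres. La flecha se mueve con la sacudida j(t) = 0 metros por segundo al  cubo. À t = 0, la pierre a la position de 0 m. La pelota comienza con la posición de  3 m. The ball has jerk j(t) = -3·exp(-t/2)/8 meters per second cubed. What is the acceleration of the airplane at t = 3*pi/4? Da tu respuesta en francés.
En partant de la position x(t) = 2·cos(2·t) + 2, nous prenons 2 dérivées. En prenant d/dt de x(t), nous trouvons v(t) = -4·sin(2·t). En dérivant la vitesse, nous obtenons l'accélération: a(t) = -8·cos(2·t). Nous avons l'accélération a(t) = -8·cos(2·t). En substituant t = 3*pi/4: a(3*pi/4) = 0.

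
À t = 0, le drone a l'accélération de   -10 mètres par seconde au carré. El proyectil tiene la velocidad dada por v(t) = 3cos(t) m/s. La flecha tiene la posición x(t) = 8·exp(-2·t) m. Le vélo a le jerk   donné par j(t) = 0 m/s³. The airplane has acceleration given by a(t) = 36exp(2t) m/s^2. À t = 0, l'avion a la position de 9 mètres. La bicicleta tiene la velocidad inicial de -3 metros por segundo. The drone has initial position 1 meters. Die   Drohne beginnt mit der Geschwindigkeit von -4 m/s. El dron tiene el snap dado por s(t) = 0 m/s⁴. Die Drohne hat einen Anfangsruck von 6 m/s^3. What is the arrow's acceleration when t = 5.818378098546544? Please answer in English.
We must differentiate our position equation x(t) = 8·exp(-2·t) 2 times. Taking d/dt of x(t), we find v(t) = -16·exp(-2·t). The derivative of velocity gives acceleration: a(t) = 32·exp(-2·t). We have acceleration a(t) = 32·exp(-2·t). Substituting t = 5.818378098546544: a(5.818378098546544) = 0.000282729402038070.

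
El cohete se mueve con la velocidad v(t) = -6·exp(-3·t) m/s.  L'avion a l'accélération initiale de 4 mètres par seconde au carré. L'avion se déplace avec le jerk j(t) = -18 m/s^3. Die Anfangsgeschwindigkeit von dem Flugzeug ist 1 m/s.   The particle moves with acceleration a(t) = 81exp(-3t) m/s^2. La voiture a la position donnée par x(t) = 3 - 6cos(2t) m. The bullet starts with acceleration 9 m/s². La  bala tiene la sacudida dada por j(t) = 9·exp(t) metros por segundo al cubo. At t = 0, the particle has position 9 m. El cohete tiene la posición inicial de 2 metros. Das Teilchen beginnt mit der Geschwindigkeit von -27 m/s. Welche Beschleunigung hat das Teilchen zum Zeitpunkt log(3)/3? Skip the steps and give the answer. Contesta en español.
La aceleración en t = log(3)/3 es a = 27.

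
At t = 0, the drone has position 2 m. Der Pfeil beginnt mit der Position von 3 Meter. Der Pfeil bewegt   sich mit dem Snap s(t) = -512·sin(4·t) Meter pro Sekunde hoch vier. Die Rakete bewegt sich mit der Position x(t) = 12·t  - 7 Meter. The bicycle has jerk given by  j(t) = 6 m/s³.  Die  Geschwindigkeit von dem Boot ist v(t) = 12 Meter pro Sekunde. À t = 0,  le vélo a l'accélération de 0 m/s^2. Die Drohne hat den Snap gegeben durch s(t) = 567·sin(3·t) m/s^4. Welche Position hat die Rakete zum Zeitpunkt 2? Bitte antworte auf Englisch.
Using x(t) = 12·t - 7 and substituting t = 2, we find x = 17.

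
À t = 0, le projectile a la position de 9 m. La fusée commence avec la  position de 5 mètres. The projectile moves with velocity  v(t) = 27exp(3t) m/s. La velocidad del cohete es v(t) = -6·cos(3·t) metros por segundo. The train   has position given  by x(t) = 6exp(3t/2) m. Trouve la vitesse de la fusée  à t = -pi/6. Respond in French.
De l'équation de la vitesse v(t) = -6·cos(3·t), nous substituons t = -pi/6 pour obtenir v = 0.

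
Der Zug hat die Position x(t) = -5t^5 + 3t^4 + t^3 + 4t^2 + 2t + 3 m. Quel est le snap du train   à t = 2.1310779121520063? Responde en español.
Para resolver esto, necesitamos tomar 4 derivadas de nuestra ecuación de la posición x(t) = -5·t^5 + 3·t^4 + t^3 + 4·t^2 + 2·t + 3. La derivada de la posición da la velocidad: v(t) = -25·t^4 + 12·t^3 + 3·t^2 + 8·t + 2. Derivando la velocidad, obtenemos la aceleración: a(t) = -100·t^3 + 36·t^2 + 6·t + 8. La derivada de la aceleración da la sacudida: j(t) = -300·t^2 + 72·t + 6. La derivada de la sacudida da el snap: s(t) = 72 - 600·t. Usando s(t) = 72 - 600·t y sustituyendo t = 2.1310779121520063, encontramos s = -1206.64674729120.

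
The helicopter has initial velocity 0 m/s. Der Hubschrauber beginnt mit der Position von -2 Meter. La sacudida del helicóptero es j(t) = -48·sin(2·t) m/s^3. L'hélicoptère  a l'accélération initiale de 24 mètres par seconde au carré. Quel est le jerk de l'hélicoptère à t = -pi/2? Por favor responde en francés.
De l'équation du jerk j(t) = -48·sin(2·t), nous substituons t = -pi/2 pour obtenir j = 0.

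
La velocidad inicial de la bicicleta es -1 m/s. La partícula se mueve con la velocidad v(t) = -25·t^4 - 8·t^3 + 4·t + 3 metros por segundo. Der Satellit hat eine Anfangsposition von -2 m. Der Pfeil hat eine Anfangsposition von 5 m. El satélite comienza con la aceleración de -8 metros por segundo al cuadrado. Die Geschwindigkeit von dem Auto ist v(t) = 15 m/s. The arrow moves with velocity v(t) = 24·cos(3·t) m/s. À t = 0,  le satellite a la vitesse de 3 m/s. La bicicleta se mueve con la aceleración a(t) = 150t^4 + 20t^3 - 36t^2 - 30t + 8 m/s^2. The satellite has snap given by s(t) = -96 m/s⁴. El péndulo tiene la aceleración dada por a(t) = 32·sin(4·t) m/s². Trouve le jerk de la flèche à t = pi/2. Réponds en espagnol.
Partiendo de la velocidad v(t) = 24·cos(3·t), tomamos 2 derivadas. Derivando la velocidad, obtenemos la aceleración: a(t) = -72·sin(3·t). Derivando la aceleración, obtenemos la sacudida: j(t) = -216·cos(3·t). De la ecuación de la sacudida j(t) = -216·cos(3·t), sustituimos t = pi/2 para obtener j = 0.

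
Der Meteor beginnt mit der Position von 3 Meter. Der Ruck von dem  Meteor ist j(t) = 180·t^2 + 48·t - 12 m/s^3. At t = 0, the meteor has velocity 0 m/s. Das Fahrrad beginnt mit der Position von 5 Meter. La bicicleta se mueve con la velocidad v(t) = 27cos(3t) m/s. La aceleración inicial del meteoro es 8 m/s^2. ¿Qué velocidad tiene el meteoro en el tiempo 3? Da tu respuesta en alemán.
Wir müssen unsere Gleichung für den Ruck j(t) = 180·t^2 + 48·t - 12 2-mal integrieren. Die Stammfunktion von dem Ruck, mit a(0) = 8, ergibt die Beschleunigung: a(t) = 60·t^3 + 24·t^2 - 12·t + 8. Die Stammfunktion von der Beschleunigung, mit v(0) = 0, ergibt die Geschwindigkeit: v(t) = t·(15·t^3 + 8·t^2 - 6·t + 8). Mit v(t) = t·(15·t^3 + 8·t^2 - 6·t + 8) und Einsetzen von t = 3, finden wir v = 1401.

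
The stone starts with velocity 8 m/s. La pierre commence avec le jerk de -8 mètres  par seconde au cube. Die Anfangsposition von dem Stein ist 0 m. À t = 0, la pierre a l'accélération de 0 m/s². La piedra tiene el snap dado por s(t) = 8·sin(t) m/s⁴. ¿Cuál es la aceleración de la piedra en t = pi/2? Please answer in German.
Wir müssen das Integral unserer Gleichung für den Snap s(t) = 8·sin(t) 2-mal finden. Das Integral von dem Snap ist der Ruck. Mit j(0) = -8 erhalten wir j(t) = -8·cos(t). Das Integral von dem Ruck ist die Beschleunigung. Mit a(0) = 0 erhalten wir a(t) = -8·sin(t). Wir haben die Beschleunigung a(t) = -8·sin(t). Durch Einsetzen von t = pi/2: a(pi/2) = -8.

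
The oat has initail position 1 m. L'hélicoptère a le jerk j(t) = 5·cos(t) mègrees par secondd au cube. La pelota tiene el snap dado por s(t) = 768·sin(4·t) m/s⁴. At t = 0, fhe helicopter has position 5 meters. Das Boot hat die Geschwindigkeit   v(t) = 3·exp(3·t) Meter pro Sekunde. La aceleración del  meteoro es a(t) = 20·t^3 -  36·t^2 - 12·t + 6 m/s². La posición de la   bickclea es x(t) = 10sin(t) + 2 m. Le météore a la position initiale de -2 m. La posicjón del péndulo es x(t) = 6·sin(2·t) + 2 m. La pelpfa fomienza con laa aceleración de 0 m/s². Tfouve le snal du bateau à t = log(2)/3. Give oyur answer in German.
Ausgehend von der Geschwindigkeit v(t) = 3·exp(3·t), nehmen wir 3 Ableitungen. Die Ableitung von der Geschwindigkeit ergibt die Beschleunigung: a(t) = 9·exp(3·t). Die Ableitung von der Beschleunigung ergibt den Ruck: j(t) = 27·exp(3·t). Durch Ableiten von dem Ruck erhalten wir den Snap: s(t) = 81·exp(3·t). Wir haben den Snap s(t) = 81·exp(3·t). Durch Einsetzen von t = log(2)/3: s(log(2)/3) = 162.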